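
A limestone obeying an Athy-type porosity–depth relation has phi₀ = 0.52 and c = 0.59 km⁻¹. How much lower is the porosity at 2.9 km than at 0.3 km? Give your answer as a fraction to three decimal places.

phi(0.3) = 0.52·e^(−0.59×0.3) = 0.4356
phi(2.9) = 0.52·e^(−0.59×2.9) = 0.0940
Δphi = 0.4356 − 0.0940 = 0.3417

0.342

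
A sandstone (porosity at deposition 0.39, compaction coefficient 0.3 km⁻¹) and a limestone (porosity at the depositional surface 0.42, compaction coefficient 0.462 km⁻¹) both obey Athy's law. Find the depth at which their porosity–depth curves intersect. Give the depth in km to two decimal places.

Set phi₀ₐ e^(−βₐd) = phi₀ᵦ e^(−βᵦd) ⇒ ln(phi₀ₐ/phi₀ᵦ) = (βₐ − βᵦ)·d
d = ln(0.39/0.42) / (0.3 − 0.462) = -0.0741 / -0.162 = 0.457 km

0.46 km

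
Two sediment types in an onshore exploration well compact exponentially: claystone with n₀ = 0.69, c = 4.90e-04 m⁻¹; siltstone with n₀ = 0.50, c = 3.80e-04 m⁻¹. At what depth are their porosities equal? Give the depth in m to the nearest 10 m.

2930 m

Working in km (1 km = 1000 m; c in km⁻¹ = c in m⁻¹ × 1000):
Set n₀ₐ e^(−cₐZ) = n₀ᵦ e^(−cᵦZ) ⇒ ln(n₀ₐ/n₀ᵦ) = (cₐ − cᵦ)·Z
Z = ln(0.69/0.5) / (0.49 − 0.38) = 0.3221 / 0.11 = 2.928 km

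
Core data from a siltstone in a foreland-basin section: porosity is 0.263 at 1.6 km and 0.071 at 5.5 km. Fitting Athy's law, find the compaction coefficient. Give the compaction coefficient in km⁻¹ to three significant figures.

0.336 km⁻¹

Athy: n(d) = n₀ e^(−cd) ⇒ n₁/n₂ = e^{c(d₂−d₁)} ⇒ c = ln(n₁/n₂)/(d₂−d₁)
c = ln(0.263/0.071) / (5.5 − 1.6) = ln(3.704) / 3.9 = 1.3095 / 3.9 = 0.3358 km⁻¹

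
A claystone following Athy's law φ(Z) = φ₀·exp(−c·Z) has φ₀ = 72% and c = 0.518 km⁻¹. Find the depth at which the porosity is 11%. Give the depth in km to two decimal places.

3.63 km

Invert Athy's law: Z = ln(φ₀/φ) / c
Z = ln(0.72/0.11) / 0.518 = ln(6.545) / 0.518 = 1.8788 / 0.518 = 3.627 km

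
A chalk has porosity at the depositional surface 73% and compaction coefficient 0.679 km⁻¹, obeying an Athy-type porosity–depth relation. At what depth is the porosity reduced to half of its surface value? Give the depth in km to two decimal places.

1.02 km

φ/φ₀ = 1/2 ⇒ exp(−k·d) = 1/2 ⇒ d = ln(2) / k
d = 0.6931 / 0.679 = 1.021 km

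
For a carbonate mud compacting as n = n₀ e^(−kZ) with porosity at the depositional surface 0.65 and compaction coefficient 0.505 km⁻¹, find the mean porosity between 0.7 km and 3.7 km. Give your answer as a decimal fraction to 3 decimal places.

0.235

⟨n⟩ = (1/(Z₂−Z₁)) ∫ n₀ e^(−kZ) dZ = n₀·(e^(−k·Z₁) − e^(−k·Z₂)) / (k·(Z₂−Z₁))
e^(−0.505×0.7) = 0.7022; e^(−0.505×3.7) = 0.1544
⟨n⟩ = 0.65 × (0.7022 − 0.1544) / (0.505 × 3) = 0.65 × 0.3616 = 0.2351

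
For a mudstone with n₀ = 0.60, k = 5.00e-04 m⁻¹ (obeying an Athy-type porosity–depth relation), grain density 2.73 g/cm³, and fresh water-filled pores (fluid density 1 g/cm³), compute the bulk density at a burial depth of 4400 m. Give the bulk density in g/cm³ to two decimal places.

2.61 g/cm³

Working in km (1 km = 1000 m; k in km⁻¹ = k in m⁻¹ × 1000):
Porosity at depth: n = 0.6·exp(−0.5×4.4) = 0.6×0.1108 = 0.0665
Bulk density: ρ_b = (1−n)ρ_g + n·ρ_f = 0.9335×2.73 + 0.0665×1
       = 2.549 + 0.066 = 2.615 g/cm³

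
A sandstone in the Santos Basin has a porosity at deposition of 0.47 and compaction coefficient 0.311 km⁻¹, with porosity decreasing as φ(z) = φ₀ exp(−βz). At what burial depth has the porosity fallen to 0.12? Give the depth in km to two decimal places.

Invert Athy's law: z = ln(φ₀/φ) / β
z = ln(0.47/0.12) / 0.311 = ln(3.917) / 0.311 = 1.3652 / 0.311 = 4.390 km

4.39 km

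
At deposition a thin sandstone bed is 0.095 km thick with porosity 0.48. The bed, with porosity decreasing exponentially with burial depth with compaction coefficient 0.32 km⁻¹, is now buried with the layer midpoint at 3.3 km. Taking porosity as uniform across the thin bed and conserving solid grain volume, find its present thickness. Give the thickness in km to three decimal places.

0.059 km

Porosity at 3.3 km: phi = 0.48·exp(−0.32×3.3) = 0.1670
Solid-volume conservation: h(1−phi) = h₀(1−phi₀) ⇒ h = h₀·(1−phi₀)/(1−phi)
h = 0.095 × (1 − 0.48)/(1 − 0.1670) = 0.095 × 0.6242 = 0.0593 km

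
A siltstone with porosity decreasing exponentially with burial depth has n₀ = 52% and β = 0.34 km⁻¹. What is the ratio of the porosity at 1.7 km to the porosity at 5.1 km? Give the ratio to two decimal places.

3.18

n(d₁)/n(d₂) = e^(−β·d₁)/e^(−β·d₂) = e^{β(d₂−d₁)}
= exp(0.34 × 3.4) = exp(1.156) = 3.1772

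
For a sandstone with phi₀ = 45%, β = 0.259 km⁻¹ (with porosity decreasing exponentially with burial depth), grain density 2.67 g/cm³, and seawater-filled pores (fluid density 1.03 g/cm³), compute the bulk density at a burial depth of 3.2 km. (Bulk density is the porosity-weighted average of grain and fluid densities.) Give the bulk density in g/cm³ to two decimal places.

Porosity at depth: phi = 0.45·exp(−0.259×3.2) = 0.45×0.4366 = 0.1965
Bulk density: ρ_b = (1−phi)ρ_g + phi·ρ_f = 0.8035×2.67 + 0.1965×1.03
       = 2.145 + 0.202 = 2.348 g/cm³

2.35 g/cm³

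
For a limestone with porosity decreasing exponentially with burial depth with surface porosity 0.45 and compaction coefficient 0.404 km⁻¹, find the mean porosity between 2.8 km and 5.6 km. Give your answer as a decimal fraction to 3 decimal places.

0.087

⟨phi⟩ = (1/(d₂−d₁)) ∫ phi₀ e^(−cd) dd = phi₀·(e^(−c·d₁) − e^(−c·d₂)) / (c·(d₂−d₁))
e^(−0.404×2.8) = 0.3226; e^(−0.404×5.6) = 0.1041
⟨phi⟩ = 0.45 × (0.3226 − 0.1041) / (0.404 × 2.8) = 0.45 × 0.1932 = 0.0869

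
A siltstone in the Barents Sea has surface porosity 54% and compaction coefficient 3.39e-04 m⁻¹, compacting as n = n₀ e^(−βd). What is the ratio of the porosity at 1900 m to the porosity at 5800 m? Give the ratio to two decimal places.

Working in km (1 km = 1000 m; β in km⁻¹ = β in m⁻¹ × 1000):
n(d₁)/n(d₂) = e^(−β·d₁)/e^(−β·d₂) = e^{β(d₂−d₁)}
= exp(0.339 × 3.9) = exp(1.322) = 3.7513

3.75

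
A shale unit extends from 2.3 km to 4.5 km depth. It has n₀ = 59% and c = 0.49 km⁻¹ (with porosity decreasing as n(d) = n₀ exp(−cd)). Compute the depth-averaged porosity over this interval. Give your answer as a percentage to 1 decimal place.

11.7%

⟨n⟩ = (1/(d₂−d₁)) ∫ n₀ e^(−cd) dd = n₀·(e^(−c·d₁) − e^(−c·d₂)) / (c·(d₂−d₁))
e^(−0.49×2.3) = 0.3240; e^(−0.49×4.5) = 0.1103
⟨n⟩ = 0.59 × (0.3240 − 0.1103) / (0.49 × 2.2) = 0.59 × 0.1983 = 0.1170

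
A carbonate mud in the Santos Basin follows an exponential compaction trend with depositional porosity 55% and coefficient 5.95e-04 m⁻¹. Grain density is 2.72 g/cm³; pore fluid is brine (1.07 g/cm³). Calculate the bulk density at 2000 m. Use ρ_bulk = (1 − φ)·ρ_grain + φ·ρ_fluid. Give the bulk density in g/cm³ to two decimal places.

2.44 g/cm³

Working in km (1 km = 1000 m; β in km⁻¹ = β in m⁻¹ × 1000):
Porosity at depth: φ = 0.55·exp(−0.595×2) = 0.55×0.3042 = 0.1673
Bulk density: ρ_b = (1−φ)ρ_g + φ·ρ_f = 0.8327×2.72 + 0.1673×1.07
       = 2.265 + 0.179 = 2.444 g/cm³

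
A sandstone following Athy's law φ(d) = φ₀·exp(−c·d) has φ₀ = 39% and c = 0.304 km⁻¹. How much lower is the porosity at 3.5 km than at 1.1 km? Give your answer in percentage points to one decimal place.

φ(1.1) = 0.39·e^(−0.304×1.1) = 0.2791
φ(3.5) = 0.39·e^(−0.304×3.5) = 0.1346
Δφ = 0.2791 − 0.1346 = 0.1446

14.5 percentage points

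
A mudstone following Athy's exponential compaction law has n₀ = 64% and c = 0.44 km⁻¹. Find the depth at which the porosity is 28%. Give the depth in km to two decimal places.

Invert Athy's law: d = ln(n₀/n) / c
d = ln(0.64/0.28) / 0.44 = ln(2.286) / 0.44 = 0.8267 / 0.44 = 1.879 km

1.88 km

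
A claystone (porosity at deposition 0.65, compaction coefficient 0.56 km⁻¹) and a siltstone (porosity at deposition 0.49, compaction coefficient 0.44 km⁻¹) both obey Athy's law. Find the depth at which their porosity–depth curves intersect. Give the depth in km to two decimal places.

2.35 km

Set n₀ₐ e^(−kₐz) = n₀ᵦ e^(−kᵦz) ⇒ ln(n₀ₐ/n₀ᵦ) = (kₐ − kᵦ)·z
z = ln(0.65/0.49) / (0.56 − 0.44) = 0.2826 / 0.12 = 2.355 km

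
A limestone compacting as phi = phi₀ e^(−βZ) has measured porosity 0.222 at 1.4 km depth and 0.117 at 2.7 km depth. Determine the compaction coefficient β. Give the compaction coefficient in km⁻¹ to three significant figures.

Athy: phi(Z) = phi₀ e^(−βZ) ⇒ phi₁/phi₂ = e^{β(Z₂−Z₁)} ⇒ β = ln(phi₁/phi₂)/(Z₂−Z₁)
β = ln(0.222/0.117) / (2.7 − 1.4) = ln(1.897) / 1.3 = 0.6405 / 1.3 = 0.4927 km⁻¹

0.493 km⁻¹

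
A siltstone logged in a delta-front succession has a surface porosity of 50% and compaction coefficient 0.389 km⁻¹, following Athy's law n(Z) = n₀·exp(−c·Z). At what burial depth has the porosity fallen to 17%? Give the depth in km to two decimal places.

Invert Athy's law: Z = ln(n₀/n) / c
Z = ln(0.5/0.17) / 0.389 = ln(2.941) / 0.389 = 1.0788 / 0.389 = 2.773 km

2.77 km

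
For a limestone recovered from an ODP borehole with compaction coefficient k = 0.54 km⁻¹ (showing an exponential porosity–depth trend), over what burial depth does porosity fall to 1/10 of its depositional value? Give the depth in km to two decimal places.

phi/phi₀ = 1/10 ⇒ exp(−k·Z) = 1/10 ⇒ Z = ln(10) / k
Z = 2.3026 / 0.54 = 4.264 km

4.26 km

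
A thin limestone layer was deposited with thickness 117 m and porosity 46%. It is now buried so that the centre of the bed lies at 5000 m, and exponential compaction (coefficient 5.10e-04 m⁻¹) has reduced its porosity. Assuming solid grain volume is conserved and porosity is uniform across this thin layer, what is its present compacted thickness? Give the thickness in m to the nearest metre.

Working in km (1 km = 1000 m; β in km⁻¹ = β in m⁻¹ × 1000):
Porosity at 5 km: φ = 0.46·exp(−0.51×5) = 0.0359
Solid-volume conservation: h(1−φ) = h₀(1−φ₀) ⇒ h = h₀·(1−φ₀)/(1−φ)
h = 0.117 × (1 − 0.46)/(1 − 0.0359) = 0.117 × 0.5601 = 0.0655 km

66 m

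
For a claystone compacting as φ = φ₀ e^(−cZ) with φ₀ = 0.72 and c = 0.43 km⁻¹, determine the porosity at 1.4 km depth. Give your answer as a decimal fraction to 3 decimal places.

0.394

φ = φ₀·exp(−c·Z) = 0.72 × exp(−0.43 × 1.4) = 0.72 × exp(−0.602)
  = 0.72 × 0.5477 = 0.3944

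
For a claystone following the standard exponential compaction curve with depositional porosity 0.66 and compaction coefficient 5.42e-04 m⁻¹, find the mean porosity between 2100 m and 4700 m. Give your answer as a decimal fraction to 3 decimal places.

Working in km (1 km = 1000 m; k in km⁻¹ = k in m⁻¹ × 1000):
⟨n⟩ = (1/(Z₂−Z₁)) ∫ n₀ e^(−kZ) dZ = n₀·(e^(−k·Z₁) − e^(−k·Z₂)) / (k·(Z₂−Z₁))
e^(−0.542×2.1) = 0.3204; e^(−0.542×4.7) = 0.0783
⟨n⟩ = 0.66 × (0.3204 − 0.0783) / (0.542 × 2.6) = 0.66 × 0.1718 = 0.1134

0.113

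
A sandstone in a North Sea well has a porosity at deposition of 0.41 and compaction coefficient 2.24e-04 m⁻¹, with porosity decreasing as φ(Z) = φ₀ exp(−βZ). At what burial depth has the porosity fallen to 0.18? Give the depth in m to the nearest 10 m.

3680 m

Working in km (1 km = 1000 m; β in km⁻¹ = β in m⁻¹ × 1000):
Invert Athy's law: Z = ln(φ₀/φ) / β
Z = ln(0.41/0.18) / 0.224 = ln(2.278) / 0.224 = 0.8232 / 0.224 = 3.675 km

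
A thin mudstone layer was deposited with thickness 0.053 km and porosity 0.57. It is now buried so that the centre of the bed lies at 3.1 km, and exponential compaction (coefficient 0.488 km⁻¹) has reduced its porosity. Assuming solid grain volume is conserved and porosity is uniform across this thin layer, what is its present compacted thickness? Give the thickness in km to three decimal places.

Porosity at 3.1 km: phi = 0.57·exp(−0.488×3.1) = 0.1256
Solid-volume conservation: h(1−phi) = h₀(1−phi₀) ⇒ h = h₀·(1−phi₀)/(1−phi)
h = 0.053 × (1 − 0.57)/(1 − 0.1256) = 0.053 × 0.4917 = 0.0261 km

0.026 km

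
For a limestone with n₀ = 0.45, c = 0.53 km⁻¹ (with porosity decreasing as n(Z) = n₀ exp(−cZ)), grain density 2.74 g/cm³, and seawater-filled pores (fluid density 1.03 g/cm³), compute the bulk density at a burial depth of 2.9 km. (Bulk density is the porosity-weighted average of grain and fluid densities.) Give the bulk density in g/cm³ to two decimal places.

Porosity at depth: n = 0.45·exp(−0.53×2.9) = 0.45×0.2150 = 0.0968
Bulk density: ρ_b = (1−n)ρ_g + n·ρ_f = 0.9032×2.74 + 0.0968×1.03
       = 2.475 + 0.100 = 2.575 g/cm³

2.57 g/cm³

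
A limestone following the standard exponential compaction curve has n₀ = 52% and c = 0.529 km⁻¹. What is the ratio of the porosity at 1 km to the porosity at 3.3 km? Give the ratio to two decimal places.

n(d₁)/n(d₂) = e^(−c·d₁)/e^(−c·d₂) = e^{c(d₂−d₁)}
= exp(0.529 × 2.3) = exp(1.217) = 3.3760

3.38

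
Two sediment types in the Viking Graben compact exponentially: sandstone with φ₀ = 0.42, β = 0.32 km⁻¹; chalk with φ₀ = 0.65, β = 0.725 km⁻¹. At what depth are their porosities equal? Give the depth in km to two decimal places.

Set φ₀ₐ e^(−βₐd) = φ₀ᵦ e^(−βᵦd) ⇒ ln(φ₀ₐ/φ₀ᵦ) = (βₐ − βᵦ)·d
d = ln(0.42/0.65) / (0.32 − 0.725) = -0.4367 / -0.405 = 1.078 km

1.08 km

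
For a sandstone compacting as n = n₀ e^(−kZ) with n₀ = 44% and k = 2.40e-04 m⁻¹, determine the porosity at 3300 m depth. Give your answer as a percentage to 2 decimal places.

Working in km (1 km = 1000 m; k in km⁻¹ = k in m⁻¹ × 1000):
n = n₀·exp(−k·Z) = 0.44 × exp(−0.24 × 3.3) = 0.44 × exp(−0.792)
  = 0.44 × 0.4529 = 0.1993

19.93%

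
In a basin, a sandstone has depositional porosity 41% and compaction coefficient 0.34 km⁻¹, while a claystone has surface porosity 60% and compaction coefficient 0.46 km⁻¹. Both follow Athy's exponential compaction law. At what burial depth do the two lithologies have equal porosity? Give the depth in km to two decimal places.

3.17 km

Set phi₀ₐ e^(−cₐZ) = phi₀ᵦ e^(−cᵦZ) ⇒ ln(phi₀ₐ/phi₀ᵦ) = (cₐ − cᵦ)·Z
Z = ln(0.41/0.6) / (0.34 − 0.46) = -0.3808 / -0.12 = 3.173 km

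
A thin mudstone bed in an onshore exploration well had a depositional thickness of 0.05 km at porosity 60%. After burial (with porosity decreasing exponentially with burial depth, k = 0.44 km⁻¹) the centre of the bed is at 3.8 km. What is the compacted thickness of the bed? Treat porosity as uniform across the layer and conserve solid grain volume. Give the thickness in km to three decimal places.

Porosity at 3.8 km: n = 0.6·exp(−0.44×3.8) = 0.1127
Solid-volume conservation: h(1−n) = h₀(1−n₀) ⇒ h = h₀·(1−n₀)/(1−n)
h = 0.05 × (1 − 0.6)/(1 − 0.1127) = 0.05 × 0.4508 = 0.0225 km

0.023 km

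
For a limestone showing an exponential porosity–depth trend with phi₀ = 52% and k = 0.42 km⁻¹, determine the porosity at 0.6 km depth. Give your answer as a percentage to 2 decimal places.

phi = phi₀·exp(−k·Z) = 0.52 × exp(−0.42 × 0.6) = 0.52 × exp(−0.252)
  = 0.52 × 0.7772 = 0.4042

40.42%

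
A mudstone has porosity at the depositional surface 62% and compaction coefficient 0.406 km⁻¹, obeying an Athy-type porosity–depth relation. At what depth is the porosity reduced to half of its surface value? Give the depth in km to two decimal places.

n/n₀ = 1/2 ⇒ exp(−k·Z) = 1/2 ⇒ Z = ln(2) / k
Z = 0.6931 / 0.406 = 1.707 km

1.71 km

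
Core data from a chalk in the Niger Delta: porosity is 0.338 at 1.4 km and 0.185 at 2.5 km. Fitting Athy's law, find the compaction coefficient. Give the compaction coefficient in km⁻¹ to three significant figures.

0.548 km⁻¹

Athy: φ(d) = φ₀ e^(−βd) ⇒ φ₁/φ₂ = e^{β(d₂−d₁)} ⇒ β = ln(φ₁/φ₂)/(d₂−d₁)
β = ln(0.338/0.185) / (2.5 − 1.4) = ln(1.827) / 1.1 = 0.6027 / 1.1 = 0.5479 km⁻¹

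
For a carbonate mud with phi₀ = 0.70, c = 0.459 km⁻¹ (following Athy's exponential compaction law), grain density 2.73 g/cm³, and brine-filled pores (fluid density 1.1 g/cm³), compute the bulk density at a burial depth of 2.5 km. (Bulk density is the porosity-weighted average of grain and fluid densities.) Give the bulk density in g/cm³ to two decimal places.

2.37 g/cm³

Porosity at depth: phi = 0.7·exp(−0.459×2.5) = 0.7×0.3174 = 0.2222
Bulk density: ρ_b = (1−phi)ρ_g + phi·ρ_f = 0.7778×2.73 + 0.2222×1.1
       = 2.123 + 0.244 = 2.368 g/cm³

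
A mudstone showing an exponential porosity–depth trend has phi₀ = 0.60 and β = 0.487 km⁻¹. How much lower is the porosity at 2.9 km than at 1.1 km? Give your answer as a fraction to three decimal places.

phi(1.1) = 0.6·e^(−0.487×1.1) = 0.3512
phi(2.9) = 0.6·e^(−0.487×2.9) = 0.1461
Δphi = 0.3512 − 0.1461 = 0.2050

0.205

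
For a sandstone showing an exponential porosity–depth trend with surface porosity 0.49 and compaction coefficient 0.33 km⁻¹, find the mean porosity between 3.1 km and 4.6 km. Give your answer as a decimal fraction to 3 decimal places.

⟨n⟩ = (1/(z₂−z₁)) ∫ n₀ e^(−kz) dz = n₀·(e^(−k·z₁) − e^(−k·z₂)) / (k·(z₂−z₁))
e^(−0.33×3.1) = 0.3595; e^(−0.33×4.6) = 0.2191
⟨n⟩ = 0.49 × (0.3595 − 0.2191) / (0.33 × 1.5) = 0.49 × 0.2836 = 0.1389

0.139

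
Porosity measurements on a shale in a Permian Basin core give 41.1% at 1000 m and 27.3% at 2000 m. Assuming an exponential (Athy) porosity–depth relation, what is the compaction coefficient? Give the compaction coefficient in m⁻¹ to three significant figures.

Working in km (1 km = 1000 m; c in km⁻¹ = c in m⁻¹ × 1000):
Athy: n(Z) = n₀ e^(−cZ) ⇒ n₁/n₂ = e^{c(Z₂−Z₁)} ⇒ c = ln(n₁/n₂)/(Z₂−Z₁)
c = ln(0.411/0.273) / (2 − 1) = ln(1.505) / 1 = 0.4091 / 1 = 0.4091 km⁻¹

0.000409 m⁻¹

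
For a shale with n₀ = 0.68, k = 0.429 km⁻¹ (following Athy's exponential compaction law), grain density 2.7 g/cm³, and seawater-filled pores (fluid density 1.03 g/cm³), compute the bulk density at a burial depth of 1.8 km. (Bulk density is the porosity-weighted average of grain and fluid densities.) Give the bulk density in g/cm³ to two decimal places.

Porosity at depth: n = 0.68·exp(−0.429×1.8) = 0.68×0.4620 = 0.3142
Bulk density: ρ_b = (1−n)ρ_g + n·ρ_f = 0.6858×2.7 + 0.3142×1.03
       = 1.852 + 0.324 = 2.175 g/cm³

2.18 g/cm³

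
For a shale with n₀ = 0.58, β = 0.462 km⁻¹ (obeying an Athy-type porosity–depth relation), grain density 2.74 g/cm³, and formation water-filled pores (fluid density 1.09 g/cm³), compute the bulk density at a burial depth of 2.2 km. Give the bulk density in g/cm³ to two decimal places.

Porosity at depth: n = 0.58·exp(−0.462×2.2) = 0.58×0.3619 = 0.2099
Bulk density: ρ_b = (1−n)ρ_g + n·ρ_f = 0.7901×2.74 + 0.2099×1.09
       = 2.165 + 0.229 = 2.394 g/cm³

2.39 g/cm³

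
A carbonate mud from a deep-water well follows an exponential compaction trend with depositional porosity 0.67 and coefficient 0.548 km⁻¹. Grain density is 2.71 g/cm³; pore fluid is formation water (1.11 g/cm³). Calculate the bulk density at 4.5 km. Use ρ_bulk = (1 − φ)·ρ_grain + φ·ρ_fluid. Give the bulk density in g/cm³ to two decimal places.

Porosity at depth: n = 0.67·exp(−0.548×4.5) = 0.67×0.0849 = 0.0569
Bulk density: ρ_b = (1−n)ρ_g + n·ρ_f = 0.9431×2.71 + 0.0569×1.11
       = 2.556 + 0.063 = 2.619 g/cm³

2.62 g/cm³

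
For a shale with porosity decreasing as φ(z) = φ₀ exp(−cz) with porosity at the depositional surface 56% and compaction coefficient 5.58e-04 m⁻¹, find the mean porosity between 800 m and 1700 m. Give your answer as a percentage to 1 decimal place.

28.2%

Working in km (1 km = 1000 m; c in km⁻¹ = c in m⁻¹ × 1000):
⟨φ⟩ = (1/(z₂−z₁)) ∫ φ₀ e^(−cz) dz = φ₀·(e^(−c·z₁) − e^(−c·z₂)) / (c·(z₂−z₁))
e^(−0.558×0.8) = 0.6399; e^(−0.558×1.7) = 0.3873
⟨φ⟩ = 0.56 × (0.6399 − 0.3873) / (0.558 × 0.9) = 0.56 × 0.5031 = 0.2817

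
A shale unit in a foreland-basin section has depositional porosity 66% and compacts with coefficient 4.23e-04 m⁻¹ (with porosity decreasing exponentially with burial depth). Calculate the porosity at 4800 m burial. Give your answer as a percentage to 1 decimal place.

8.7%

Working in km (1 km = 1000 m; k in km⁻¹ = k in m⁻¹ × 1000):
n = n₀·exp(−k·d) = 0.66 × exp(−0.423 × 4.8) = 0.66 × exp(−2.03)
  = 0.66 × 0.1313 = 0.0866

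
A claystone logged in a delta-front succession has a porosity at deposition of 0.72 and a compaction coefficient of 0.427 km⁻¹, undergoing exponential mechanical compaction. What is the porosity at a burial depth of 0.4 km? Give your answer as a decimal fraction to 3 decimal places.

phi = phi₀·exp(−c·z) = 0.72 × exp(−0.427 × 0.4) = 0.72 × exp(−0.1708)
  = 0.72 × 0.8430 = 0.6070

0.607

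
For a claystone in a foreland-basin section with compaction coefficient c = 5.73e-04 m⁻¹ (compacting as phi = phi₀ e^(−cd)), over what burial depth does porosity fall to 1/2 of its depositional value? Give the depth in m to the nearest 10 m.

Working in km (1 km = 1000 m; c in km⁻¹ = c in m⁻¹ × 1000):
phi/phi₀ = 1/2 ⇒ exp(−c·d) = 1/2 ⇒ d = ln(2) / c
d = 0.6931 / 0.573 = 1.210 km

1210 m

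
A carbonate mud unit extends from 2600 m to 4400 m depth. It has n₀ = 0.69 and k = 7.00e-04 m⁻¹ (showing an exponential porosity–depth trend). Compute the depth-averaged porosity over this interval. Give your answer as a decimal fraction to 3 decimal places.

0.064

Working in km (1 km = 1000 m; k in km⁻¹ = k in m⁻¹ × 1000):
⟨n⟩ = (1/(Z₂−Z₁)) ∫ n₀ e^(−kZ) dZ = n₀·(e^(−k·Z₁) − e^(−k·Z₂)) / (k·(Z₂−Z₁))
e^(−0.7×2.6) = 0.1620; e^(−0.7×4.4) = 0.0460
⟨n⟩ = 0.69 × (0.1620 − 0.0460) / (0.7 × 1.8) = 0.69 × 0.0921 = 0.0636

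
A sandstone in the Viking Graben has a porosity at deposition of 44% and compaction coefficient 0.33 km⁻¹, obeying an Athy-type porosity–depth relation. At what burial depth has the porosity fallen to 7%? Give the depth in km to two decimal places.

5.57 km

Invert Athy's law: Z = ln(φ₀/φ) / k
Z = ln(0.44/0.07) / 0.33 = ln(6.286) / 0.33 = 1.8383 / 0.33 = 5.571 km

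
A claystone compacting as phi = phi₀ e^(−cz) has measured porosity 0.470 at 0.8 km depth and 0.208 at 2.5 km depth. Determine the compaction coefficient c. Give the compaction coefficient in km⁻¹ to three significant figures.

0.480 km⁻¹

Athy: phi(z) = phi₀ e^(−cz) ⇒ phi₁/phi₂ = e^{c(z₂−z₁)} ⇒ c = ln(phi₁/phi₂)/(z₂−z₁)
c = ln(0.47/0.208) / (2.5 − 0.8) = ln(2.26) / 1.7 = 0.8152 / 1.7 = 0.4795 km⁻¹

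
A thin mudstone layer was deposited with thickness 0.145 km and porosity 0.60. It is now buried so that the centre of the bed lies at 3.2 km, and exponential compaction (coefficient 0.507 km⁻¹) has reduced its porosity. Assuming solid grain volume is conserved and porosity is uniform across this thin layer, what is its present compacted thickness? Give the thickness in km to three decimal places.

0.066 km

Porosity at 3.2 km: n = 0.6·exp(−0.507×3.2) = 0.1185
Solid-volume conservation: h(1−n) = h₀(1−n₀) ⇒ h = h₀·(1−n₀)/(1−n)
h = 0.145 × (1 − 0.6)/(1 − 0.1185) = 0.145 × 0.4537 = 0.0658 km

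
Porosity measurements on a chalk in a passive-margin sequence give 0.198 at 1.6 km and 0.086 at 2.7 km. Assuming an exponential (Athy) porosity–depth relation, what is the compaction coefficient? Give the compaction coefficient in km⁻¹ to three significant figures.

0.758 km⁻¹

Athy: φ(d) = φ₀ e^(−βd) ⇒ φ₁/φ₂ = e^{β(d₂−d₁)} ⇒ β = ln(φ₁/φ₂)/(d₂−d₁)
β = ln(0.198/0.086) / (2.7 − 1.6) = ln(2.302) / 1.1 = 0.8339 / 1.1 = 0.7581 km⁻¹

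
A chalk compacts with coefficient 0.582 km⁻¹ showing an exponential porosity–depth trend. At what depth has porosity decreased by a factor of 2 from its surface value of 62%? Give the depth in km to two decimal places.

phi/phi₀ = 1/2 ⇒ exp(−c·Z) = 1/2 ⇒ Z = ln(2) / c
Z = 0.6931 / 0.582 = 1.191 km

1.19 km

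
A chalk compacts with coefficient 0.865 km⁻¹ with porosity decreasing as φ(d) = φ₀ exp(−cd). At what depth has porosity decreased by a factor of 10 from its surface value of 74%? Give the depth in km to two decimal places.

φ/φ₀ = 1/10 ⇒ exp(−c·d) = 1/10 ⇒ d = ln(10) / c
d = 2.3026 / 0.865 = 2.662 km

2.66 km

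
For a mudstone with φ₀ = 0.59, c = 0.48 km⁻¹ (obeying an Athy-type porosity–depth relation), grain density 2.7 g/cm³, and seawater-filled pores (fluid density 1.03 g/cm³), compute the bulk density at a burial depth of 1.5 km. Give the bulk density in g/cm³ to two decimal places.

Porosity at depth: φ = 0.59·exp(−0.48×1.5) = 0.59×0.4868 = 0.2872
Bulk density: ρ_b = (1−φ)ρ_g + φ·ρ_f = 0.7128×2.7 + 0.2872×1.03
       = 1.925 + 0.296 = 2.220 g/cm³

2.22 g/cm³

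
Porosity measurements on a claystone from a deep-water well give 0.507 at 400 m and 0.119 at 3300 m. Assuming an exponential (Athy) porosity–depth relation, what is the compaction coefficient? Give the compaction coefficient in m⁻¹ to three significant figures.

Working in km (1 km = 1000 m; c in km⁻¹ = c in m⁻¹ × 1000):
Athy: n(Z) = n₀ e^(−cZ) ⇒ n₁/n₂ = e^{c(Z₂−Z₁)} ⇒ c = ln(n₁/n₂)/(Z₂−Z₁)
c = ln(0.507/0.119) / (3.3 − 0.4) = ln(4.261) / 2.9 = 1.4494 / 2.9 = 0.4998 km⁻¹

0.000500 m⁻¹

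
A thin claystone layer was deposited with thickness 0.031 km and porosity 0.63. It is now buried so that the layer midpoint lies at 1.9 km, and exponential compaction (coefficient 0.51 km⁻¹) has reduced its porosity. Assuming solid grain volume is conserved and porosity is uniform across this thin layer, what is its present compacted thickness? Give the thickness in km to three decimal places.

0.015 km

Porosity at 1.9 km: φ = 0.63·exp(−0.51×1.9) = 0.2391
Solid-volume conservation: h(1−φ) = h₀(1−φ₀) ⇒ h = h₀·(1−φ₀)/(1−φ)
h = 0.031 × (1 − 0.63)/(1 − 0.2391) = 0.031 × 0.4862 = 0.0151 km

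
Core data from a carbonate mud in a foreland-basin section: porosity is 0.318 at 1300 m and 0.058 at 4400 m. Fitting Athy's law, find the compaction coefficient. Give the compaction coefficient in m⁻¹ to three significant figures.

Working in km (1 km = 1000 m; k in km⁻¹ = k in m⁻¹ × 1000):
Athy: n(Z) = n₀ e^(−kZ) ⇒ n₁/n₂ = e^{k(Z₂−Z₁)} ⇒ k = ln(n₁/n₂)/(Z₂−Z₁)
k = ln(0.318/0.058) / (4.4 − 1.3) = ln(5.483) / 3.1 = 1.7016 / 3.1 = 0.5489 km⁻¹

0.000549 m⁻¹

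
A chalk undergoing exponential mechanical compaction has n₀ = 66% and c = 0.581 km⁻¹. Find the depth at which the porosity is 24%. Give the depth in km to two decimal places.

Invert Athy's law: z = ln(n₀/n) / c
z = ln(0.66/0.24) / 0.581 = ln(2.75) / 0.581 = 1.0116 / 0.581 = 1.741 km

1.74 km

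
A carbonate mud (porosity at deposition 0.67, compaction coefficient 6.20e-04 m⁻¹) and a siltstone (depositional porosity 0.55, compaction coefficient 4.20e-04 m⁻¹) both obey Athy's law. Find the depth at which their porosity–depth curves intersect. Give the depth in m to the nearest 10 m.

Working in km (1 km = 1000 m; β in km⁻¹ = β in m⁻¹ × 1000):
Set φ₀ₐ e^(−βₐZ) = φ₀ᵦ e^(−βᵦZ) ⇒ ln(φ₀ₐ/φ₀ᵦ) = (βₐ − βᵦ)·Z
Z = ln(0.67/0.55) / (0.62 − 0.42) = 0.1974 / 0.2 = 0.987 km

990 m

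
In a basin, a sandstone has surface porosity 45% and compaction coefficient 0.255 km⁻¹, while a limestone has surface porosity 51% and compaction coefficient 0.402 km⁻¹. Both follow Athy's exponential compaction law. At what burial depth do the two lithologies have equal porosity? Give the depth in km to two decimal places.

Set φ₀ₐ e^(−cₐd) = φ₀ᵦ e^(−cᵦd) ⇒ ln(φ₀ₐ/φ₀ᵦ) = (cₐ − cᵦ)·d
d = ln(0.45/0.51) / (0.255 − 0.402) = -0.1252 / -0.147 = 0.851 km

0.85 km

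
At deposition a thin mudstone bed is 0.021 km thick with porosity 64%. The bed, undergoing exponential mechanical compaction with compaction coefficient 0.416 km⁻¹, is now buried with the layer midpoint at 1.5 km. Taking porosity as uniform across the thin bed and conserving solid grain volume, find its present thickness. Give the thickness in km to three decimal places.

0.012 km

Porosity at 1.5 km: n = 0.64·exp(−0.416×1.5) = 0.3429
Solid-volume conservation: h(1−n) = h₀(1−n₀) ⇒ h = h₀·(1−n₀)/(1−n)
h = 0.021 × (1 − 0.64)/(1 − 0.3429) = 0.021 × 0.5479 = 0.0115 km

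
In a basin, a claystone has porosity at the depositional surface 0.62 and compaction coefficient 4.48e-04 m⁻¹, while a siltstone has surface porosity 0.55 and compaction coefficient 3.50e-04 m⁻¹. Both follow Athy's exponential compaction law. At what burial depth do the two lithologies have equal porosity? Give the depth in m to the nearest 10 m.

Working in km (1 km = 1000 m; c in km⁻¹ = c in m⁻¹ × 1000):
Set φ₀ₐ e^(−cₐZ) = φ₀ᵦ e^(−cᵦZ) ⇒ ln(φ₀ₐ/φ₀ᵦ) = (cₐ − cᵦ)·Z
Z = ln(0.62/0.55) / (0.448 − 0.35) = 0.1198 / 0.098 = 1.222 km

1220 m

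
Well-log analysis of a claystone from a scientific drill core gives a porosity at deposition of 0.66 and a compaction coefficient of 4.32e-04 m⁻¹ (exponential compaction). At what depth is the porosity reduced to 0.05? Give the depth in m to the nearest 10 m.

Working in km (1 km = 1000 m; k in km⁻¹ = k in m⁻¹ × 1000):
Invert Athy's law: z = ln(n₀/n) / k
z = ln(0.66/0.05) / 0.432 = ln(13.2) / 0.432 = 2.5802 / 0.432 = 5.973 km

5970 m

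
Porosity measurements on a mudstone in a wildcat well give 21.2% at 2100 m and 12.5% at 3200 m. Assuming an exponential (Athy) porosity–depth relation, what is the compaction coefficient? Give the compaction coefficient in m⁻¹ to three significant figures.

0.000480 m⁻¹

Working in km (1 km = 1000 m; c in km⁻¹ = c in m⁻¹ × 1000):
Athy: phi(d) = phi₀ e^(−cd) ⇒ phi₁/phi₂ = e^{c(d₂−d₁)} ⇒ c = ln(phi₁/phi₂)/(d₂−d₁)
c = ln(0.212/0.125) / (3.2 − 2.1) = ln(1.696) / 1.1 = 0.5283 / 1.1 = 0.4802 km⁻¹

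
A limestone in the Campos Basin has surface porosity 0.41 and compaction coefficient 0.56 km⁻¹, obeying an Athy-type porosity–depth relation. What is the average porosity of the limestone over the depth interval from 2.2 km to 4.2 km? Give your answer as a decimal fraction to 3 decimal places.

0.072

⟨n⟩ = (1/(Z₂−Z₁)) ∫ n₀ e^(−βZ) dZ = n₀·(e^(−β·Z₁) − e^(−β·Z₂)) / (β·(Z₂−Z₁))
e^(−0.56×2.2) = 0.2917; e^(−0.56×4.2) = 0.0952
⟨n⟩ = 0.41 × (0.2917 − 0.0952) / (0.56 × 2) = 0.41 × 0.1755 = 0.0719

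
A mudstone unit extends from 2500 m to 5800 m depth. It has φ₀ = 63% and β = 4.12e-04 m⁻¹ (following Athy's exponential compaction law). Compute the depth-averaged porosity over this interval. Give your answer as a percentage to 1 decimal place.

Working in km (1 km = 1000 m; β in km⁻¹ = β in m⁻¹ × 1000):
⟨φ⟩ = (1/(z₂−z₁)) ∫ φ₀ e^(−βz) dz = φ₀·(e^(−β·z₁) − e^(−β·z₂)) / (β·(z₂−z₁))
e^(−0.412×2.5) = 0.3570; e^(−0.412×5.8) = 0.0917
⟨φ⟩ = 0.63 × (0.3570 − 0.0917) / (0.412 × 3.3) = 0.63 × 0.1952 = 0.1230

12.3%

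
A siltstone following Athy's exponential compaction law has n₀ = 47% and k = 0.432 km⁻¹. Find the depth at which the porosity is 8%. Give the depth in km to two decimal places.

4.10 km

Invert Athy's law: z = ln(n₀/n) / k
z = ln(0.47/0.08) / 0.432 = ln(5.875) / 0.432 = 1.7707 / 0.432 = 4.099 km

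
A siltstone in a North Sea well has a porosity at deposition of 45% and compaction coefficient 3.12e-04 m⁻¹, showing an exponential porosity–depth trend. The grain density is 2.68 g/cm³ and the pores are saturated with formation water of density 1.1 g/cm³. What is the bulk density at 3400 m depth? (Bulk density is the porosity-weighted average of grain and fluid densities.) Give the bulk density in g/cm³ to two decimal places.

Working in km (1 km = 1000 m; β in km⁻¹ = β in m⁻¹ × 1000):
Porosity at depth: phi = 0.45·exp(−0.312×3.4) = 0.45×0.3462 = 0.1558
Bulk density: ρ_b = (1−phi)ρ_g + phi·ρ_f = 0.8442×2.68 + 0.1558×1.1
       = 2.263 + 0.171 = 2.434 g/cm³

2.43 g/cm³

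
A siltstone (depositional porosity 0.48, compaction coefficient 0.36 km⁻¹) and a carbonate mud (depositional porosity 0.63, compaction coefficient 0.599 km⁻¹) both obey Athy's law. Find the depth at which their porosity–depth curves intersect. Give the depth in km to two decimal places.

1.14 km

Set phi₀ₐ e^(−kₐd) = phi₀ᵦ e^(−kᵦd) ⇒ ln(phi₀ₐ/phi₀ᵦ) = (kₐ − kᵦ)·d
d = ln(0.48/0.63) / (0.36 − 0.599) = -0.2719 / -0.239 = 1.138 km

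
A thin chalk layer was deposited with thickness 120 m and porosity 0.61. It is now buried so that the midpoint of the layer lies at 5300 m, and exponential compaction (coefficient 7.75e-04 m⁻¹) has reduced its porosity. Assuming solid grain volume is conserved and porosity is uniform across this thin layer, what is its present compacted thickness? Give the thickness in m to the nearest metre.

47 m

Working in km (1 km = 1000 m; β in km⁻¹ = β in m⁻¹ × 1000):
Porosity at 5.3 km: phi = 0.61·exp(−0.775×5.3) = 0.0100
Solid-volume conservation: h(1−phi) = h₀(1−phi₀) ⇒ h = h₀·(1−phi₀)/(1−phi)
h = 0.12 × (1 − 0.61)/(1 − 0.0100) = 0.12 × 0.3940 = 0.0473 km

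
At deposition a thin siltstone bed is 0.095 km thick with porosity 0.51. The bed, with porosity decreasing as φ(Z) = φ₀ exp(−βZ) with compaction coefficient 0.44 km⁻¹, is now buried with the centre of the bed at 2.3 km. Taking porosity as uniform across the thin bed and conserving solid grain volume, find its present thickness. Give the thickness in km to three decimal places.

0.057 km

Porosity at 2.3 km: φ = 0.51·exp(−0.44×2.3) = 0.1854
Solid-volume conservation: h(1−φ) = h₀(1−φ₀) ⇒ h = h₀·(1−φ₀)/(1−φ)
h = 0.095 × (1 − 0.51)/(1 − 0.1854) = 0.095 × 0.6015 = 0.0571 km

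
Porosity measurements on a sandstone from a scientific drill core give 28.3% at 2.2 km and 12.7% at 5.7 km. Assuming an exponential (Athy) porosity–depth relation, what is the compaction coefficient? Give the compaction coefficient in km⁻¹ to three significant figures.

Athy: n(z) = n₀ e^(−βz) ⇒ n₁/n₂ = e^{β(z₂−z₁)} ⇒ β = ln(n₁/n₂)/(z₂−z₁)
β = ln(0.283/0.127) / (5.7 − 2.2) = ln(2.228) / 3.5 = 0.8013 / 3.5 = 0.2289 km⁻¹

0.229 km⁻¹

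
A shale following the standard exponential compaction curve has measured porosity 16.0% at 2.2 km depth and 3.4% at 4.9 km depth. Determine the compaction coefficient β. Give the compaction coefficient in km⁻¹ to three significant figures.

Athy: n(z) = n₀ e^(−βz) ⇒ n₁/n₂ = e^{β(z₂−z₁)} ⇒ β = ln(n₁/n₂)/(z₂−z₁)
β = ln(0.16/0.034) / (4.9 − 2.2) = ln(4.706) / 2.7 = 1.5488 / 2.7 = 0.5736 km⁻¹

0.574 km⁻¹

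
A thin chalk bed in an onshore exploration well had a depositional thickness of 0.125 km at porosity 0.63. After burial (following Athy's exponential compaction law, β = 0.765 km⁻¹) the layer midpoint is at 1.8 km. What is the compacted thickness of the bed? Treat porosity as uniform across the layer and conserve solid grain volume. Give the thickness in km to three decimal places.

0.055 km

Porosity at 1.8 km: φ = 0.63·exp(−0.765×1.8) = 0.1590
Solid-volume conservation: h(1−φ) = h₀(1−φ₀) ⇒ h = h₀·(1−φ₀)/(1−φ)
h = 0.125 × (1 − 0.63)/(1 − 0.1590) = 0.125 × 0.4399 = 0.0550 km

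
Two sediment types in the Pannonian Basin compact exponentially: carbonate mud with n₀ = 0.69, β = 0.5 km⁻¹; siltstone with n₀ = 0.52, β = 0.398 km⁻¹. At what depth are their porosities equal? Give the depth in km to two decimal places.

Set n₀ₐ e^(−βₐd) = n₀ᵦ e^(−βᵦd) ⇒ ln(n₀ₐ/n₀ᵦ) = (βₐ − βᵦ)·d
d = ln(0.69/0.52) / (0.5 − 0.398) = 0.2829 / 0.102 = 2.773 km

2.77 km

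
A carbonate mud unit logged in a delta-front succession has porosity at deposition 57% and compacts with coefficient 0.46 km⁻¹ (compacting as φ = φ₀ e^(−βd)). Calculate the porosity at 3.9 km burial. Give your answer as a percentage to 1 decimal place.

9.5%

φ = φ₀·exp(−β·d) = 0.57 × exp(−0.46 × 3.9) = 0.57 × exp(−1.794)
  = 0.57 × 0.1663 = 0.0948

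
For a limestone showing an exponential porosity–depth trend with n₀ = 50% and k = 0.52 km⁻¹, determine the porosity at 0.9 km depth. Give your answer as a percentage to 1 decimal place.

n = n₀·exp(−k·z) = 0.5 × exp(−0.52 × 0.9) = 0.5 × exp(−0.468)
  = 0.5 × 0.6263 = 0.3131

31.3%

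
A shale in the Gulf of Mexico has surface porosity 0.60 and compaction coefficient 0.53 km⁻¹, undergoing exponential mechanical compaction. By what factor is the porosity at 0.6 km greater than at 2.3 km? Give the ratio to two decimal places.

2.46

φ(Z₁)/φ(Z₂) = e^(−c·Z₁)/e^(−c·Z₂) = e^{c(Z₂−Z₁)}
= exp(0.53 × 1.7) = exp(0.901) = 2.4621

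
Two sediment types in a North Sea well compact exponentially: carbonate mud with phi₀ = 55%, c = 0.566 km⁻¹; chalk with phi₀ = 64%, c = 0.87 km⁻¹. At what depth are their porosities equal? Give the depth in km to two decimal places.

0.50 km

Set phi₀ₐ e^(−cₐZ) = phi₀ᵦ e^(−cᵦZ) ⇒ ln(phi₀ₐ/phi₀ᵦ) = (cₐ − cᵦ)·Z
Z = ln(0.55/0.64) / (0.566 − 0.87) = -0.1515 / -0.304 = 0.499 km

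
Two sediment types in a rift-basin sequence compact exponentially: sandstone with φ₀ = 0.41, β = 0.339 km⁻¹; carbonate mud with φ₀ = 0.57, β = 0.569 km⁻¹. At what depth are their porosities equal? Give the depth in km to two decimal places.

Set φ₀ₐ e^(−βₐz) = φ₀ᵦ e^(−βᵦz) ⇒ ln(φ₀ₐ/φ₀ᵦ) = (βₐ − βᵦ)·z
z = ln(0.41/0.57) / (0.339 − 0.569) = -0.3295 / -0.23 = 1.433 km

1.43 km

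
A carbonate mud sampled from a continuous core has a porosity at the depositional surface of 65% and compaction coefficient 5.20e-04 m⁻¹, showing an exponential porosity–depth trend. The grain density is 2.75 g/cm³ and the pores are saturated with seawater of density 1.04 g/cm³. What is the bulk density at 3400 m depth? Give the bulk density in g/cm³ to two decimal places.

Working in km (1 km = 1000 m; β in km⁻¹ = β in m⁻¹ × 1000):
Porosity at depth: phi = 0.65·exp(−0.52×3.4) = 0.65×0.1707 = 0.1109
Bulk density: ρ_b = (1−phi)ρ_g + phi·ρ_f = 0.8891×2.75 + 0.1109×1.04
       = 2.445 + 0.115 = 2.560 g/cm³

2.56 g/cm³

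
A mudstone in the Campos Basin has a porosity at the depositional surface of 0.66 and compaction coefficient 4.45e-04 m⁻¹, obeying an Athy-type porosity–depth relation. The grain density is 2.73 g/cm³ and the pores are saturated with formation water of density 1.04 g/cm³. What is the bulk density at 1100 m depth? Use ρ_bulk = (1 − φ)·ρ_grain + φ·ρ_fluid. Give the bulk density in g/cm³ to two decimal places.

Working in km (1 km = 1000 m; c in km⁻¹ = c in m⁻¹ × 1000):
Porosity at depth: n = 0.66·exp(−0.445×1.1) = 0.66×0.6129 = 0.4045
Bulk density: ρ_b = (1−n)ρ_g + n·ρ_f = 0.5955×2.73 + 0.4045×1.04
       = 1.626 + 0.421 = 2.046 g/cm³

2.05 g/cm³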